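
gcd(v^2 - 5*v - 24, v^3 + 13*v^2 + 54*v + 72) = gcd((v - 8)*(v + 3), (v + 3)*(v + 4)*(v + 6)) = v + 3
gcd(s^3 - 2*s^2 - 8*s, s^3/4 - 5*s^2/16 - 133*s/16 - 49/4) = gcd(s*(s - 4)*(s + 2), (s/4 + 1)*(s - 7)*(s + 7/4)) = 1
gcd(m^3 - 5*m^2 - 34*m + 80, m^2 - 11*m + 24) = m - 8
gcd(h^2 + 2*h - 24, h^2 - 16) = h - 4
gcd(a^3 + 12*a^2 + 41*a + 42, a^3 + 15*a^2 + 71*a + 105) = a^2 + 10*a + 21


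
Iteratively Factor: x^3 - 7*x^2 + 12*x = (x - 4)*(x^2 - 3*x) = x*(x - 4)*(x - 3)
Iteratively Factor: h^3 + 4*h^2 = (h)*(h^2 + 4*h) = h^2*(h + 4)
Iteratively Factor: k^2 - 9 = (k + 3)*(k - 3)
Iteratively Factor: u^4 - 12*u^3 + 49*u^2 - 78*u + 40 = (u - 5)*(u^3 - 7*u^2 + 14*u - 8) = (u - 5)*(u - 1)*(u^2 - 6*u + 8) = (u - 5)*(u - 2)*(u - 1)*(u - 4)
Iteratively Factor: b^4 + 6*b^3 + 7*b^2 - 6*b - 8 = (b + 2)*(b^3 + 4*b^2 - b - 4) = (b + 1)*(b + 2)*(b^2 + 3*b - 4) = (b + 1)*(b + 2)*(b + 4)*(b - 1)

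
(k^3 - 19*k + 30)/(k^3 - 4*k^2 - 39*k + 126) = (k^2 + 3*k - 10)/(k^2 - k - 42)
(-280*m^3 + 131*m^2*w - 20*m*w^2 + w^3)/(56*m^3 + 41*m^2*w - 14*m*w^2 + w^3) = (-5*m + w)/(m + w)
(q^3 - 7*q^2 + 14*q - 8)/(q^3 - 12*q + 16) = (q^2 - 5*q + 4)/(q^2 + 2*q - 8)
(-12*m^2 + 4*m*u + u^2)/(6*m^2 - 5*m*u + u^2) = (6*m + u)/(-3*m + u)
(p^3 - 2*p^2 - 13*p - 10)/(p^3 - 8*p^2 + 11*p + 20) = (p + 2)/(p - 4)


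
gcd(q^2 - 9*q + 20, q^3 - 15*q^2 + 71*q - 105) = q - 5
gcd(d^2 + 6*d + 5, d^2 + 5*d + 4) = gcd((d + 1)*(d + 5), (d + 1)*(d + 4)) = d + 1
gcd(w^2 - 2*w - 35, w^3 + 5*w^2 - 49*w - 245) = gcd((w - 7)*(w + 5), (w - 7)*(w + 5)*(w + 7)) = w^2 - 2*w - 35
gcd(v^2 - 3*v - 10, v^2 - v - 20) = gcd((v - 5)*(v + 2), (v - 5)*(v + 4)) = v - 5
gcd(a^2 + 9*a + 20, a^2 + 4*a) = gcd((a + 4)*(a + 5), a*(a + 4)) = a + 4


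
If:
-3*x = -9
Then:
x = 3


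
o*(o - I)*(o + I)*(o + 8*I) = o^4 + 8*I*o^3 + o^2 + 8*I*o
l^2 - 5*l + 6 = (l - 3)*(l - 2)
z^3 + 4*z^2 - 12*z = z*(z - 2)*(z + 6)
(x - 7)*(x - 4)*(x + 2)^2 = x^4 - 7*x^3 - 12*x^2 + 68*x + 112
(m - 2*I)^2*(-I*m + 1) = -I*m^3 - 3*m^2 - 4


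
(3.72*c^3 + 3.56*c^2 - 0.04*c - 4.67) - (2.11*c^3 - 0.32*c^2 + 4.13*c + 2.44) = 1.61*c^3 + 3.88*c^2 - 4.17*c - 7.11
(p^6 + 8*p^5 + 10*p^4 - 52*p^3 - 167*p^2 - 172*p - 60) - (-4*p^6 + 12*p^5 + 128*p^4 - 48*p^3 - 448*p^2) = 5*p^6 - 4*p^5 - 118*p^4 - 4*p^3 + 281*p^2 - 172*p - 60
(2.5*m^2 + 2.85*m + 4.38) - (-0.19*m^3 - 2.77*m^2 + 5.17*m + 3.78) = 0.19*m^3 + 5.27*m^2 - 2.32*m + 0.6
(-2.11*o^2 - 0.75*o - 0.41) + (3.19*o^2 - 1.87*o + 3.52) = 1.08*o^2 - 2.62*o + 3.11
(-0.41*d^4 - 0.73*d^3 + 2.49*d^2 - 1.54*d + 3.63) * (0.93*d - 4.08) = -0.3813*d^5 + 0.9939*d^4 + 5.2941*d^3 - 11.5914*d^2 + 9.6591*d - 14.8104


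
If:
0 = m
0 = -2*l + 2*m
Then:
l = 0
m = 0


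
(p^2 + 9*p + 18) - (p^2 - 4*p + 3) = 13*p + 15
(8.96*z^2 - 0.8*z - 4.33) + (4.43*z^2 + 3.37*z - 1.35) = 13.39*z^2 + 2.57*z - 5.68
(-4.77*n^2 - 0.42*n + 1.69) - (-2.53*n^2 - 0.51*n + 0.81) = -2.24*n^2 + 0.09*n + 0.88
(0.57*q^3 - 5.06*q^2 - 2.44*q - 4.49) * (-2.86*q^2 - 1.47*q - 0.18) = -1.6302*q^5 + 13.6337*q^4 + 14.314*q^3 + 17.339*q^2 + 7.0395*q + 0.8082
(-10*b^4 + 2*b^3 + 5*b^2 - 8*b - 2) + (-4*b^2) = -10*b^4 + 2*b^3 + b^2 - 8*b - 2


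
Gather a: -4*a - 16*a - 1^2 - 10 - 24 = -20*a - 35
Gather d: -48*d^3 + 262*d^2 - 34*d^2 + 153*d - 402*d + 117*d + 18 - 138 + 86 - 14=-48*d^3 + 228*d^2 - 132*d - 48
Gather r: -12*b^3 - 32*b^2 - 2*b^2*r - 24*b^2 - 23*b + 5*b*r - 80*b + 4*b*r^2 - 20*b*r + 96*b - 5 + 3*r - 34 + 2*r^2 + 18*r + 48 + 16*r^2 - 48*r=-12*b^3 - 56*b^2 - 7*b + r^2*(4*b + 18) + r*(-2*b^2 - 15*b - 27) + 9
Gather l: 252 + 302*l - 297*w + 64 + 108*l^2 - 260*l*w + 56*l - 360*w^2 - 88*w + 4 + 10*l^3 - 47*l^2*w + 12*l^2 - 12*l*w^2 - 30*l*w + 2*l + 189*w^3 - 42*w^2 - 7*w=10*l^3 + l^2*(120 - 47*w) + l*(-12*w^2 - 290*w + 360) + 189*w^3 - 402*w^2 - 392*w + 320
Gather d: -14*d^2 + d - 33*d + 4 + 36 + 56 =-14*d^2 - 32*d + 96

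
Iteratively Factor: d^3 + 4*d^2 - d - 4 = (d + 4)*(d^2 - 1) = (d - 1)*(d + 4)*(d + 1)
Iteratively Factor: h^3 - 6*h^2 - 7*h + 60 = (h - 5)*(h^2 - h - 12) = (h - 5)*(h - 4)*(h + 3)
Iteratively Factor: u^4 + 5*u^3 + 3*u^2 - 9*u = (u + 3)*(u^3 + 2*u^2 - 3*u) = (u - 1)*(u + 3)*(u^2 + 3*u) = (u - 1)*(u + 3)^2*(u)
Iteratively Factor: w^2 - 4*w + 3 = (w - 1)*(w - 3)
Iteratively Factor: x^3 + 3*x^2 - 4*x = (x + 4)*(x^2 - x) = (x - 1)*(x + 4)*(x)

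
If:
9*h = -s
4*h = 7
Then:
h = 7/4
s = -63/4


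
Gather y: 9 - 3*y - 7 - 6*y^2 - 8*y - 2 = -6*y^2 - 11*y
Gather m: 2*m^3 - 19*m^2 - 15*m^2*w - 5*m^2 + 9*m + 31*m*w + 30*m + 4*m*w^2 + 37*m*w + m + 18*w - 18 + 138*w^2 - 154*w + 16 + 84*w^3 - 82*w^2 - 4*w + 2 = 2*m^3 + m^2*(-15*w - 24) + m*(4*w^2 + 68*w + 40) + 84*w^3 + 56*w^2 - 140*w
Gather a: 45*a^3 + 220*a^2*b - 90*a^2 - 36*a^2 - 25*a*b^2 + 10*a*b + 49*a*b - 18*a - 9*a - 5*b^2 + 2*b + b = 45*a^3 + a^2*(220*b - 126) + a*(-25*b^2 + 59*b - 27) - 5*b^2 + 3*b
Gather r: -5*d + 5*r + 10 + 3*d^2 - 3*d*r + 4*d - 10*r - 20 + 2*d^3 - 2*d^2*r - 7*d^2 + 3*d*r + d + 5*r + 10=2*d^3 - 2*d^2*r - 4*d^2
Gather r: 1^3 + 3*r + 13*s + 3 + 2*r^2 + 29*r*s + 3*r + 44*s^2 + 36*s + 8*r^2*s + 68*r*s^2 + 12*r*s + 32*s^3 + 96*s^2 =r^2*(8*s + 2) + r*(68*s^2 + 41*s + 6) + 32*s^3 + 140*s^2 + 49*s + 4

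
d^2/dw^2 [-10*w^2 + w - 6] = -20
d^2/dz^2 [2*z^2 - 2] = 4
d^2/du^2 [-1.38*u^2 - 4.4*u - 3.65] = -2.76000000000000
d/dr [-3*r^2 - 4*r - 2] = -6*r - 4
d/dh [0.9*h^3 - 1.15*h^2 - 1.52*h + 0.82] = 2.7*h^2 - 2.3*h - 1.52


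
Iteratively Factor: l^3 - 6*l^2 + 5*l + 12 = (l - 4)*(l^2 - 2*l - 3) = (l - 4)*(l - 3)*(l + 1)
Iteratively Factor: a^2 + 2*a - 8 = (a - 2)*(a + 4)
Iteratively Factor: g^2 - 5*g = (g)*(g - 5)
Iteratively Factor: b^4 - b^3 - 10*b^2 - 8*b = (b)*(b^3 - b^2 - 10*b - 8) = b*(b + 1)*(b^2 - 2*b - 8) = b*(b - 4)*(b + 1)*(b + 2)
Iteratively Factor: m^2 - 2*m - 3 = (m + 1)*(m - 3)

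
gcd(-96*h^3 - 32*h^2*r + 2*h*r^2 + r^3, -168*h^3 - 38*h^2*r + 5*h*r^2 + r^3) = -24*h^2 - 2*h*r + r^2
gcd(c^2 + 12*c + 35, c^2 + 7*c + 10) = c + 5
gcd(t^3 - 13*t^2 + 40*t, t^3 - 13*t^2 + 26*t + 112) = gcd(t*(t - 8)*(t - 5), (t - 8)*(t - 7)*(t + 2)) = t - 8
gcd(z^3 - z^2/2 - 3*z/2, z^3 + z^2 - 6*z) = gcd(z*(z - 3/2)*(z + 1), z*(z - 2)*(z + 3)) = z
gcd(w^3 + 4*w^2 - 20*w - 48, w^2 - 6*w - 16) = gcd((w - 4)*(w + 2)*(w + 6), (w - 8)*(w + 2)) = w + 2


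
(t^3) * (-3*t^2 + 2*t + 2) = -3*t^5 + 2*t^4 + 2*t^3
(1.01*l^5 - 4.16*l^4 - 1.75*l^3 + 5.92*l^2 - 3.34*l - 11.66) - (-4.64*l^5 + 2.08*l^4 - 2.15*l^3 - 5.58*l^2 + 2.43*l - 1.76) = 5.65*l^5 - 6.24*l^4 + 0.4*l^3 + 11.5*l^2 - 5.77*l - 9.9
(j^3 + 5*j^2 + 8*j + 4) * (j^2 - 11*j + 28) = j^5 - 6*j^4 - 19*j^3 + 56*j^2 + 180*j + 112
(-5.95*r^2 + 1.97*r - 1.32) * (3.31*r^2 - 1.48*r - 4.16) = -19.6945*r^4 + 15.3267*r^3 + 17.4672*r^2 - 6.2416*r + 5.4912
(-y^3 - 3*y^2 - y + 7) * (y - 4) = -y^4 + y^3 + 11*y^2 + 11*y - 28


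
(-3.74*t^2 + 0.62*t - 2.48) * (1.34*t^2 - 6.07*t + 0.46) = -5.0116*t^4 + 23.5326*t^3 - 8.807*t^2 + 15.3388*t - 1.1408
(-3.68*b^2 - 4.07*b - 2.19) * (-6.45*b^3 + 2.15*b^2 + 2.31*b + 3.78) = 23.736*b^5 + 18.3395*b^4 - 3.1258*b^3 - 28.0206*b^2 - 20.4435*b - 8.2782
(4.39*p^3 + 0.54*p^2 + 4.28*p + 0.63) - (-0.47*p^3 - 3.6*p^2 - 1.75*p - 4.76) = 4.86*p^3 + 4.14*p^2 + 6.03*p + 5.39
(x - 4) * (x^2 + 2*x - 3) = x^3 - 2*x^2 - 11*x + 12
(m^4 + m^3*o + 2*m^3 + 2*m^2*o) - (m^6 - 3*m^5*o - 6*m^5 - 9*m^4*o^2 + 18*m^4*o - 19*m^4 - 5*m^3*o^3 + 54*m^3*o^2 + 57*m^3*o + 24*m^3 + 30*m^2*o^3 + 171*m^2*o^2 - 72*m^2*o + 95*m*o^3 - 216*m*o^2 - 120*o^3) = -m^6 + 3*m^5*o + 6*m^5 + 9*m^4*o^2 - 18*m^4*o + 20*m^4 + 5*m^3*o^3 - 54*m^3*o^2 - 56*m^3*o - 22*m^3 - 30*m^2*o^3 - 171*m^2*o^2 + 74*m^2*o - 95*m*o^3 + 216*m*o^2 + 120*o^3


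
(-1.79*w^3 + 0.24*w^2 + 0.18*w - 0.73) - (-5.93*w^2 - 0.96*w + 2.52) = -1.79*w^3 + 6.17*w^2 + 1.14*w - 3.25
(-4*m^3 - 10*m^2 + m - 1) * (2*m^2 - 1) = -8*m^5 - 20*m^4 + 6*m^3 + 8*m^2 - m + 1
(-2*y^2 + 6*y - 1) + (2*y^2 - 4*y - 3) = 2*y - 4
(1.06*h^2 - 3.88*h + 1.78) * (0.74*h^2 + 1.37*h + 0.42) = 0.7844*h^4 - 1.419*h^3 - 3.5532*h^2 + 0.809*h + 0.7476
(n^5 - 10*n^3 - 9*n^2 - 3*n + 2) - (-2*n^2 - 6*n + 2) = n^5 - 10*n^3 - 7*n^2 + 3*n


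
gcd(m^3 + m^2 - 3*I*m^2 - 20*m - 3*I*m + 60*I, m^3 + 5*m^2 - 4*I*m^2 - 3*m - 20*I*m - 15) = m^2 + m*(5 - 3*I) - 15*I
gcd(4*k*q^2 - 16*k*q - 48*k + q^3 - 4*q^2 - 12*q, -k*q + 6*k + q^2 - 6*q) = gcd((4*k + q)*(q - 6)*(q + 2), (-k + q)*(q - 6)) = q - 6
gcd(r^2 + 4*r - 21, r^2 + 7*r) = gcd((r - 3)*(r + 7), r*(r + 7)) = r + 7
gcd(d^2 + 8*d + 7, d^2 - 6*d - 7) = d + 1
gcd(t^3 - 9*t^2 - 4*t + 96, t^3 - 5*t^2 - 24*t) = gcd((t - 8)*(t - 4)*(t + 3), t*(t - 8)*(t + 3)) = t^2 - 5*t - 24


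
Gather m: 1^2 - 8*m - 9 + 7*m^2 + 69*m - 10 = 7*m^2 + 61*m - 18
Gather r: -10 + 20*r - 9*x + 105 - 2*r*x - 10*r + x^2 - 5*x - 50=r*(10 - 2*x) + x^2 - 14*x + 45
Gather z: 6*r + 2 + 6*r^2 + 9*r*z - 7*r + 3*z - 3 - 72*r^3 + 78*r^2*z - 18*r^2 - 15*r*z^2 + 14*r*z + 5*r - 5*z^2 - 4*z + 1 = -72*r^3 - 12*r^2 + 4*r + z^2*(-15*r - 5) + z*(78*r^2 + 23*r - 1)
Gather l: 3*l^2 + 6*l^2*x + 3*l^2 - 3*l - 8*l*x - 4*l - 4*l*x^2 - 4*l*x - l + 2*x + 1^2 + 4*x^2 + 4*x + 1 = l^2*(6*x + 6) + l*(-4*x^2 - 12*x - 8) + 4*x^2 + 6*x + 2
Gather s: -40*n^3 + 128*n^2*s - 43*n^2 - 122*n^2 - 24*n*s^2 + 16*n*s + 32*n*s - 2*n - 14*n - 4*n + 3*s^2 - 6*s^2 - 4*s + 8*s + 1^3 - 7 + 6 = -40*n^3 - 165*n^2 - 20*n + s^2*(-24*n - 3) + s*(128*n^2 + 48*n + 4)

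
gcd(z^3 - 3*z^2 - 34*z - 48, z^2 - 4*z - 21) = z + 3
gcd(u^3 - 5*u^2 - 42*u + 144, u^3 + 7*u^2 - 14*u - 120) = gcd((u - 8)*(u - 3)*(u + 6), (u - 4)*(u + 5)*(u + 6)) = u + 6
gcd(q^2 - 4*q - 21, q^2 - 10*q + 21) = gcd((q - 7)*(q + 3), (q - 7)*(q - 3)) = q - 7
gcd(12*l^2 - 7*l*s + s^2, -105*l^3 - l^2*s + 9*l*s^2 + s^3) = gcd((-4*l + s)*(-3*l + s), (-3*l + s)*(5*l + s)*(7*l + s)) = -3*l + s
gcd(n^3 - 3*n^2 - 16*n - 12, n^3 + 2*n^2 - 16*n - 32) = n + 2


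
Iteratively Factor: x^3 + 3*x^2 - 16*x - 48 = (x - 4)*(x^2 + 7*x + 12) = (x - 4)*(x + 4)*(x + 3)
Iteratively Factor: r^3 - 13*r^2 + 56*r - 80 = (r - 5)*(r^2 - 8*r + 16) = (r - 5)*(r - 4)*(r - 4)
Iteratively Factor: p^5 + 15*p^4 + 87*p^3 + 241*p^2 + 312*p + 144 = (p + 4)*(p^4 + 11*p^3 + 43*p^2 + 69*p + 36) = (p + 1)*(p + 4)*(p^3 + 10*p^2 + 33*p + 36) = (p + 1)*(p + 3)*(p + 4)*(p^2 + 7*p + 12) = (p + 1)*(p + 3)^2*(p + 4)*(p + 4)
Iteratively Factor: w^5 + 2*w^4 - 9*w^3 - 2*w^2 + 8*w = (w + 1)*(w^4 + w^3 - 10*w^2 + 8*w) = (w + 1)*(w + 4)*(w^3 - 3*w^2 + 2*w) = (w - 1)*(w + 1)*(w + 4)*(w^2 - 2*w) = (w - 2)*(w - 1)*(w + 1)*(w + 4)*(w)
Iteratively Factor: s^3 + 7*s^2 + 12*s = (s + 4)*(s^2 + 3*s) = (s + 3)*(s + 4)*(s)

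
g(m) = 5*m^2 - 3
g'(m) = 10*m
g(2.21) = 21.42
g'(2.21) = 22.10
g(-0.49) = -1.80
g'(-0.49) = -4.90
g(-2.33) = 24.14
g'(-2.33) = -23.30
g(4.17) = 83.94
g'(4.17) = 41.70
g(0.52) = -1.65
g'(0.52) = 5.20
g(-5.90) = 171.05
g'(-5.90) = -59.00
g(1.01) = 2.10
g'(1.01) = 10.10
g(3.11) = 45.36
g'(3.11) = 31.10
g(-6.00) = 177.00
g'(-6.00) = -60.00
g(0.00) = -3.00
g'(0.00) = 0.00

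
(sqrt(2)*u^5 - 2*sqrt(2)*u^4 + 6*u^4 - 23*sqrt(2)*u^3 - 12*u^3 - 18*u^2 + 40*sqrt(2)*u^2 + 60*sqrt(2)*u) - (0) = sqrt(2)*u^5 - 2*sqrt(2)*u^4 + 6*u^4 - 23*sqrt(2)*u^3 - 12*u^3 - 18*u^2 + 40*sqrt(2)*u^2 + 60*sqrt(2)*u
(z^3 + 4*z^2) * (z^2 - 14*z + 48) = z^5 - 10*z^4 - 8*z^3 + 192*z^2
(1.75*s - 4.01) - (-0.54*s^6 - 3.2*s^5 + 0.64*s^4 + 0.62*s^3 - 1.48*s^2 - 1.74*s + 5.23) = 0.54*s^6 + 3.2*s^5 - 0.64*s^4 - 0.62*s^3 + 1.48*s^2 + 3.49*s - 9.24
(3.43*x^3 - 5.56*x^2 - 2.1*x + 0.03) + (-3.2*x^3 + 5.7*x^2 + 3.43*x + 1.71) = 0.23*x^3 + 0.140000000000001*x^2 + 1.33*x + 1.74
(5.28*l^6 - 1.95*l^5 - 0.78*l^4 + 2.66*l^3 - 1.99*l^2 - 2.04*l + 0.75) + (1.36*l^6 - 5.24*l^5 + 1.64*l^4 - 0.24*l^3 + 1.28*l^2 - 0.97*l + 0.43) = 6.64*l^6 - 7.19*l^5 + 0.86*l^4 + 2.42*l^3 - 0.71*l^2 - 3.01*l + 1.18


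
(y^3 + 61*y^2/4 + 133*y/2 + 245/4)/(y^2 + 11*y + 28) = (4*y^2 + 33*y + 35)/(4*(y + 4))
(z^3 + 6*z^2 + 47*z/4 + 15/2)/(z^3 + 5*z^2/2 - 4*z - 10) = (z + 3/2)/(z - 2)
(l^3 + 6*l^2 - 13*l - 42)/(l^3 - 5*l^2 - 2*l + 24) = (l + 7)/(l - 4)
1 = 1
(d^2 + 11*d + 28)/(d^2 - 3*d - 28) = (d + 7)/(d - 7)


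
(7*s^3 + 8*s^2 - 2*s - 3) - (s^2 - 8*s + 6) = 7*s^3 + 7*s^2 + 6*s - 9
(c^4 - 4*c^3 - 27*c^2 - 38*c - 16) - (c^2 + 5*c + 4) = c^4 - 4*c^3 - 28*c^2 - 43*c - 20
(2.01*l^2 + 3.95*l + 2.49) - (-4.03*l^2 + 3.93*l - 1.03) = 6.04*l^2 + 0.02*l + 3.52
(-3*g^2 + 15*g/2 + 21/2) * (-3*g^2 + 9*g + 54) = 9*g^4 - 99*g^3/2 - 126*g^2 + 999*g/2 + 567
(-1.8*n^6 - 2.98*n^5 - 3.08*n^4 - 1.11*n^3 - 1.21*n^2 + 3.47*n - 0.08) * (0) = 0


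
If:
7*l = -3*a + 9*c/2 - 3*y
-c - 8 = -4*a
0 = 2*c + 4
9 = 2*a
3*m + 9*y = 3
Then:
No Solution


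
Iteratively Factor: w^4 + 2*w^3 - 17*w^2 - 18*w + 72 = (w + 4)*(w^3 - 2*w^2 - 9*w + 18) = (w - 2)*(w + 4)*(w^2 - 9) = (w - 3)*(w - 2)*(w + 4)*(w + 3)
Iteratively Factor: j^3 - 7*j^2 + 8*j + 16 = (j + 1)*(j^2 - 8*j + 16) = (j - 4)*(j + 1)*(j - 4)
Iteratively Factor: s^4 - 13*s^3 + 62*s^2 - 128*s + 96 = (s - 4)*(s^3 - 9*s^2 + 26*s - 24) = (s - 4)*(s - 2)*(s^2 - 7*s + 12) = (s - 4)*(s - 3)*(s - 2)*(s - 4)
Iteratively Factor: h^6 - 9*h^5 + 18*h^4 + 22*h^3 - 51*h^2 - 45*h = (h - 3)*(h^5 - 6*h^4 + 22*h^2 + 15*h) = h*(h - 3)*(h^4 - 6*h^3 + 22*h + 15) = h*(h - 5)*(h - 3)*(h^3 - h^2 - 5*h - 3) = h*(h - 5)*(h - 3)*(h + 1)*(h^2 - 2*h - 3) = h*(h - 5)*(h - 3)^2*(h + 1)*(h + 1)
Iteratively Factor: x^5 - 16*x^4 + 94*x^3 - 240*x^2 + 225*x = (x - 5)*(x^4 - 11*x^3 + 39*x^2 - 45*x) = x*(x - 5)*(x^3 - 11*x^2 + 39*x - 45) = x*(x - 5)*(x - 3)*(x^2 - 8*x + 15) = x*(x - 5)*(x - 3)^2*(x - 5)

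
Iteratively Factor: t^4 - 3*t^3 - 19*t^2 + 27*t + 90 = (t + 3)*(t^3 - 6*t^2 - t + 30) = (t - 5)*(t + 3)*(t^2 - t - 6) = (t - 5)*(t + 2)*(t + 3)*(t - 3)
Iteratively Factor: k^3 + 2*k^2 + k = (k + 1)*(k^2 + k) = k*(k + 1)*(k + 1)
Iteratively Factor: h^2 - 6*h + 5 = (h - 1)*(h - 5)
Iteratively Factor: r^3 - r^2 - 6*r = (r - 3)*(r^2 + 2*r) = r*(r - 3)*(r + 2)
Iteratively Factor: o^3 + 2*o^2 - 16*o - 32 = (o - 4)*(o^2 + 6*o + 8) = (o - 4)*(o + 4)*(o + 2)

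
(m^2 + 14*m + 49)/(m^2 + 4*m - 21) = (m + 7)/(m - 3)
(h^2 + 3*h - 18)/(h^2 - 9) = (h + 6)/(h + 3)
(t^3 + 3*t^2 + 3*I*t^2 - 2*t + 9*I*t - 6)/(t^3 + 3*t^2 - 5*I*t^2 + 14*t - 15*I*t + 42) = (t + I)/(t - 7*I)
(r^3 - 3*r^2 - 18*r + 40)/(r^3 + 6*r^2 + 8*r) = (r^2 - 7*r + 10)/(r*(r + 2))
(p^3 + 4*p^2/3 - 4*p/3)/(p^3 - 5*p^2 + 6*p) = (3*p^2 + 4*p - 4)/(3*(p^2 - 5*p + 6))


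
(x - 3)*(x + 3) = x^2 - 9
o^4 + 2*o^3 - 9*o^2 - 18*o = o*(o - 3)*(o + 2)*(o + 3)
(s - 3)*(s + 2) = s^2 - s - 6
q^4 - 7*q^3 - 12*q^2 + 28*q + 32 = (q - 8)*(q - 2)*(q + 1)*(q + 2)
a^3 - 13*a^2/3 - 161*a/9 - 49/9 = (a - 7)*(a + 1/3)*(a + 7/3)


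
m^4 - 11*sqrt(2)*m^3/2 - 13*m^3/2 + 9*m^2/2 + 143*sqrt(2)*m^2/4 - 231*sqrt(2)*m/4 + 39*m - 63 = (m - 7/2)*(m - 3)*(m - 6*sqrt(2))*(m + sqrt(2)/2)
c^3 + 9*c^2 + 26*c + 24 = (c + 2)*(c + 3)*(c + 4)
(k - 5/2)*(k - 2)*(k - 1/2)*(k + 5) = k^4 - 71*k^2/4 + 135*k/4 - 25/2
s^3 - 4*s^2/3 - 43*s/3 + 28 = (s - 3)*(s - 7/3)*(s + 4)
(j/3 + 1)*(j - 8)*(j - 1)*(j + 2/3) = j^4/3 - 16*j^3/9 - 23*j^2/3 + 34*j/9 + 16/3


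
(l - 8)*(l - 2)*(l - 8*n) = l^3 - 8*l^2*n - 10*l^2 + 80*l*n + 16*l - 128*n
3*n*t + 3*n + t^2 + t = (3*n + t)*(t + 1)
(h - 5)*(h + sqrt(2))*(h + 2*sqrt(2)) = h^3 - 5*h^2 + 3*sqrt(2)*h^2 - 15*sqrt(2)*h + 4*h - 20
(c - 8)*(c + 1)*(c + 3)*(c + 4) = c^4 - 45*c^2 - 140*c - 96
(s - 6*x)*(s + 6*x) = s^2 - 36*x^2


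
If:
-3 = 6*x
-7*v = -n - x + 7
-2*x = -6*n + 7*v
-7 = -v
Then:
No Solution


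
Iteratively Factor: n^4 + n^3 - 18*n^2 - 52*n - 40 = (n + 2)*(n^3 - n^2 - 16*n - 20) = (n - 5)*(n + 2)*(n^2 + 4*n + 4) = (n - 5)*(n + 2)^2*(n + 2)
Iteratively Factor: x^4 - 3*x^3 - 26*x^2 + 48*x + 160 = (x + 2)*(x^3 - 5*x^2 - 16*x + 80) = (x - 5)*(x + 2)*(x^2 - 16) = (x - 5)*(x - 4)*(x + 2)*(x + 4)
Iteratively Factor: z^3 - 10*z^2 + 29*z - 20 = (z - 5)*(z^2 - 5*z + 4) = (z - 5)*(z - 1)*(z - 4)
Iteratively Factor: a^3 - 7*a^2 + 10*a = (a - 2)*(a^2 - 5*a) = (a - 5)*(a - 2)*(a)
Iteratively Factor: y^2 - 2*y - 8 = (y - 4)*(y + 2)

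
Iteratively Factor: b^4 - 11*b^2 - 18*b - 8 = (b + 1)*(b^3 - b^2 - 10*b - 8) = (b + 1)*(b + 2)*(b^2 - 3*b - 4) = (b + 1)^2*(b + 2)*(b - 4)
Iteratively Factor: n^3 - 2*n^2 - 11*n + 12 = (n + 3)*(n^2 - 5*n + 4) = (n - 1)*(n + 3)*(n - 4)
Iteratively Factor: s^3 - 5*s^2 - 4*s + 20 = (s - 5)*(s^2 - 4) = (s - 5)*(s - 2)*(s + 2)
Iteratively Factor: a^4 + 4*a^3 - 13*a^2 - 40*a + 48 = (a + 4)*(a^3 - 13*a + 12) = (a - 1)*(a + 4)*(a^2 + a - 12) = (a - 3)*(a - 1)*(a + 4)*(a + 4)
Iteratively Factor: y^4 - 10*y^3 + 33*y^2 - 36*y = (y - 3)*(y^3 - 7*y^2 + 12*y) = (y - 4)*(y - 3)*(y^2 - 3*y) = y*(y - 4)*(y - 3)*(y - 3)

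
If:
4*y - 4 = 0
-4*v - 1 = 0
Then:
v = -1/4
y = 1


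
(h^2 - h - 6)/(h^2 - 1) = (h^2 - h - 6)/(h^2 - 1)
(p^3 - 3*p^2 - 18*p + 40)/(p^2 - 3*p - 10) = (p^2 + 2*p - 8)/(p + 2)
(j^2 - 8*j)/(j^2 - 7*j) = (j - 8)/(j - 7)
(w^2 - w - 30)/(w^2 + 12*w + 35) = (w - 6)/(w + 7)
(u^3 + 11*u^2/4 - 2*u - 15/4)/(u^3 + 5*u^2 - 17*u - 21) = (4*u^2 + 7*u - 15)/(4*(u^2 + 4*u - 21))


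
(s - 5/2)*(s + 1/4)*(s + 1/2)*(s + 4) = s^4 + 9*s^3/4 - 35*s^2/4 - 117*s/16 - 5/4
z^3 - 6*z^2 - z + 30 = (z - 5)*(z - 3)*(z + 2)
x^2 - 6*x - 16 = (x - 8)*(x + 2)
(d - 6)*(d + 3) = d^2 - 3*d - 18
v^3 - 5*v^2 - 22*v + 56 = (v - 7)*(v - 2)*(v + 4)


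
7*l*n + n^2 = n*(7*l + n)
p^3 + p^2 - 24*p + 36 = (p - 3)*(p - 2)*(p + 6)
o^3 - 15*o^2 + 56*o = o*(o - 8)*(o - 7)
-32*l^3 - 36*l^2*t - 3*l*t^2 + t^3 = (-8*l + t)*(l + t)*(4*l + t)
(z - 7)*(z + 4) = z^2 - 3*z - 28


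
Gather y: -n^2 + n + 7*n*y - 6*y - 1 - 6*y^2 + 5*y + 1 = -n^2 + n - 6*y^2 + y*(7*n - 1)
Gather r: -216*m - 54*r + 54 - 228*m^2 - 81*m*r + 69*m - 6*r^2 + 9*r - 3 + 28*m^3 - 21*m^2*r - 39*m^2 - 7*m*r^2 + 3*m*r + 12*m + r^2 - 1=28*m^3 - 267*m^2 - 135*m + r^2*(-7*m - 5) + r*(-21*m^2 - 78*m - 45) + 50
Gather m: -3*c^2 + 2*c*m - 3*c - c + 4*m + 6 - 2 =-3*c^2 - 4*c + m*(2*c + 4) + 4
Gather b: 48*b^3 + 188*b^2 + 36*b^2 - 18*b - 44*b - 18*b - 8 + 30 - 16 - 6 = 48*b^3 + 224*b^2 - 80*b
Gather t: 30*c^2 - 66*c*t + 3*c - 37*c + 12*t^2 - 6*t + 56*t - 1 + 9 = 30*c^2 - 34*c + 12*t^2 + t*(50 - 66*c) + 8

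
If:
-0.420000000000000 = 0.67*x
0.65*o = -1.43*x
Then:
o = 1.38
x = -0.63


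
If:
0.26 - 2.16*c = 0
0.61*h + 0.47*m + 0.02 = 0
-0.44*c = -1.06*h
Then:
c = 0.12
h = 0.05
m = -0.11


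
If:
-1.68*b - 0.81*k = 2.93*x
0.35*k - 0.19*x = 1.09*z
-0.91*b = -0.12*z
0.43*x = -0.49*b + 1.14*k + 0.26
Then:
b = -0.01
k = -0.21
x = 0.06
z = -0.08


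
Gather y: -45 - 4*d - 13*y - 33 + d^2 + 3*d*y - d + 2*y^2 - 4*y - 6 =d^2 - 5*d + 2*y^2 + y*(3*d - 17) - 84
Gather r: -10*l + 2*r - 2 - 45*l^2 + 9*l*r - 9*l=-45*l^2 - 19*l + r*(9*l + 2) - 2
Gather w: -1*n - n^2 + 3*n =-n^2 + 2*n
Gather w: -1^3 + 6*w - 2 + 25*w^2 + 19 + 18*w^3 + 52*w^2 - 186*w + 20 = 18*w^3 + 77*w^2 - 180*w + 36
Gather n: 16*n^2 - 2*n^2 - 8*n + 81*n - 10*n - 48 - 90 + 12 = 14*n^2 + 63*n - 126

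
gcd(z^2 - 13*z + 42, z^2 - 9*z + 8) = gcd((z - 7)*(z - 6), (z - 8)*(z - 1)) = 1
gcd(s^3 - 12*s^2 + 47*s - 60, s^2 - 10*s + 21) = s - 3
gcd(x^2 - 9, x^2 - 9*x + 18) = x - 3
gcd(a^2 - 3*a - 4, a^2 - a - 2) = a + 1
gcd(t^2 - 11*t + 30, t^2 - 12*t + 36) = t - 6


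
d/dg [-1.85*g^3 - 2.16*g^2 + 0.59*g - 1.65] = -5.55*g^2 - 4.32*g + 0.59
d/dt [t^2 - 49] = 2*t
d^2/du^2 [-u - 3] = 0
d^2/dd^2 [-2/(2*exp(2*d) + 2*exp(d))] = ((exp(d) + 1)*(4*exp(d) + 1) - 2*(2*exp(d) + 1)^2)*exp(-d)/(exp(d) + 1)^3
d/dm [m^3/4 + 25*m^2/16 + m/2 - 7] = 3*m^2/4 + 25*m/8 + 1/2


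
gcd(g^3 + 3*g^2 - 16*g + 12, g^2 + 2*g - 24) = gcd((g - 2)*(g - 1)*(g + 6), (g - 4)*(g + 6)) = g + 6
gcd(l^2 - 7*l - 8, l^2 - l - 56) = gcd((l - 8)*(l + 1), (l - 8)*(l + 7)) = l - 8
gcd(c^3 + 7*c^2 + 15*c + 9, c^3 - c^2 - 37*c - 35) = c + 1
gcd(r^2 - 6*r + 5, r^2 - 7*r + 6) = r - 1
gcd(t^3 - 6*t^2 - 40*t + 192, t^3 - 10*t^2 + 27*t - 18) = 1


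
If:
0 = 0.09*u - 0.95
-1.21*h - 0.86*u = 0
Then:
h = -7.50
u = 10.56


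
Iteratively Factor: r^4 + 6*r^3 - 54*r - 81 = (r + 3)*(r^3 + 3*r^2 - 9*r - 27) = (r - 3)*(r + 3)*(r^2 + 6*r + 9) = (r - 3)*(r + 3)^2*(r + 3)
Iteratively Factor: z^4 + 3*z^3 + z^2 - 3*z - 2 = (z - 1)*(z^3 + 4*z^2 + 5*z + 2) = (z - 1)*(z + 2)*(z^2 + 2*z + 1) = (z - 1)*(z + 1)*(z + 2)*(z + 1)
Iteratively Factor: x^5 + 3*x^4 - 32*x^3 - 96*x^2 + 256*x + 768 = (x - 4)*(x^4 + 7*x^3 - 4*x^2 - 112*x - 192) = (x - 4)*(x + 4)*(x^3 + 3*x^2 - 16*x - 48) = (x - 4)*(x + 4)^2*(x^2 - x - 12) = (x - 4)^2*(x + 4)^2*(x + 3)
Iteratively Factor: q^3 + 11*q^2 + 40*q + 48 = (q + 3)*(q^2 + 8*q + 16) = (q + 3)*(q + 4)*(q + 4)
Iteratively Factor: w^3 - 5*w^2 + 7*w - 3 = (w - 1)*(w^2 - 4*w + 3) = (w - 3)*(w - 1)*(w - 1)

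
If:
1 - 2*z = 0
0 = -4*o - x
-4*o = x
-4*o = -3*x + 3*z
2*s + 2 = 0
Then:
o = -3/32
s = -1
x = 3/8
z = 1/2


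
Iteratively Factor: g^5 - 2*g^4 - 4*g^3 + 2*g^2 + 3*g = (g + 1)*(g^4 - 3*g^3 - g^2 + 3*g) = g*(g + 1)*(g^3 - 3*g^2 - g + 3) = g*(g + 1)^2*(g^2 - 4*g + 3) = g*(g - 1)*(g + 1)^2*(g - 3)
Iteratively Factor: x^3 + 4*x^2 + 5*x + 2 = (x + 1)*(x^2 + 3*x + 2) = (x + 1)^2*(x + 2)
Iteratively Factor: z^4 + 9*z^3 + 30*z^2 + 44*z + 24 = (z + 2)*(z^3 + 7*z^2 + 16*z + 12) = (z + 2)^2*(z^2 + 5*z + 6) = (z + 2)^2*(z + 3)*(z + 2)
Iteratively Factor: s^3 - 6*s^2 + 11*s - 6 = (s - 3)*(s^2 - 3*s + 2) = (s - 3)*(s - 1)*(s - 2)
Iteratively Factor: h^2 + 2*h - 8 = (h - 2)*(h + 4)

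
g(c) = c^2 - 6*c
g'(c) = 2*c - 6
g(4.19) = -7.58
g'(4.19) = 2.38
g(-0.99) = 6.92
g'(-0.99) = -7.98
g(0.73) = -3.85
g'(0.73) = -4.54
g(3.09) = -8.99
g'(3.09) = 0.18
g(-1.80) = 14.04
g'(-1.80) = -9.60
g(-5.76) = 67.74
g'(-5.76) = -17.52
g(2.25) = -8.44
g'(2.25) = -1.50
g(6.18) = 1.11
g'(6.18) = 6.36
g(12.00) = 72.00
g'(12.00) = 18.00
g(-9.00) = 135.00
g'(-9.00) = -24.00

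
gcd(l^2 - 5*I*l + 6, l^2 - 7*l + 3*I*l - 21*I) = 1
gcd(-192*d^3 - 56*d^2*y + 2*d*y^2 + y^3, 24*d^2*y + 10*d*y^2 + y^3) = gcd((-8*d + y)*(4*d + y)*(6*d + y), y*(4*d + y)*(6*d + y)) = 24*d^2 + 10*d*y + y^2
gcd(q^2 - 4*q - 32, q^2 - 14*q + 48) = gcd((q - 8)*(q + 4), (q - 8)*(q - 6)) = q - 8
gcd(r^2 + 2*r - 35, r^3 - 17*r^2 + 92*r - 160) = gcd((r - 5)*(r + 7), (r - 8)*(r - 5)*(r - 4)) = r - 5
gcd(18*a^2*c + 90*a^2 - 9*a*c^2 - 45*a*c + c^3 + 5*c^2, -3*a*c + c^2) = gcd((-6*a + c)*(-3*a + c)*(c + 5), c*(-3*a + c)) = 3*a - c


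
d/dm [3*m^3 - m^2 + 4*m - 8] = 9*m^2 - 2*m + 4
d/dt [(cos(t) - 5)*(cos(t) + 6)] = -sin(t) - sin(2*t)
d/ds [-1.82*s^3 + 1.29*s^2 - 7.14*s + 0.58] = -5.46*s^2 + 2.58*s - 7.14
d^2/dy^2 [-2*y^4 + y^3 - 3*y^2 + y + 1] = -24*y^2 + 6*y - 6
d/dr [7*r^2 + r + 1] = 14*r + 1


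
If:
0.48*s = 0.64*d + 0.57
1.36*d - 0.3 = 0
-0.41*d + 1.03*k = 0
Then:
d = 0.22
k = 0.09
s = 1.48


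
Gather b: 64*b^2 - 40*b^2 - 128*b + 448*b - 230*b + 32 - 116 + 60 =24*b^2 + 90*b - 24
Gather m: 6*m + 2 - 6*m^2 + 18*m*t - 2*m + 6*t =-6*m^2 + m*(18*t + 4) + 6*t + 2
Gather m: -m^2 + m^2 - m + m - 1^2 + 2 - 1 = 0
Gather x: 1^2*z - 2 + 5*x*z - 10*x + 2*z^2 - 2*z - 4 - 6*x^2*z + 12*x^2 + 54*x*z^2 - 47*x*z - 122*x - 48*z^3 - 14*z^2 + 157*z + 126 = x^2*(12 - 6*z) + x*(54*z^2 - 42*z - 132) - 48*z^3 - 12*z^2 + 156*z + 120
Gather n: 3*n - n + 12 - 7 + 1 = 2*n + 6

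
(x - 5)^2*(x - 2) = x^3 - 12*x^2 + 45*x - 50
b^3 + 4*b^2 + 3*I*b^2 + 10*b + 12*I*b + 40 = (b + 4)*(b - 2*I)*(b + 5*I)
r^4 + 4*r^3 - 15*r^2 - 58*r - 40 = (r - 4)*(r + 1)*(r + 2)*(r + 5)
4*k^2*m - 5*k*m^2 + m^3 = m*(-4*k + m)*(-k + m)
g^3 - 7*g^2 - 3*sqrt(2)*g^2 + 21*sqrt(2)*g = g*(g - 7)*(g - 3*sqrt(2))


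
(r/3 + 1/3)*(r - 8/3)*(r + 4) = r^3/3 + 7*r^2/9 - 28*r/9 - 32/9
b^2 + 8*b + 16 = (b + 4)^2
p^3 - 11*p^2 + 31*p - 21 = (p - 7)*(p - 3)*(p - 1)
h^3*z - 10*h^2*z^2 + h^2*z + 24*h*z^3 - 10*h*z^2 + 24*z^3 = (h - 6*z)*(h - 4*z)*(h*z + z)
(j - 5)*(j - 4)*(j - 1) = j^3 - 10*j^2 + 29*j - 20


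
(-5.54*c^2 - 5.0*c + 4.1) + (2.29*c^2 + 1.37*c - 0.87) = -3.25*c^2 - 3.63*c + 3.23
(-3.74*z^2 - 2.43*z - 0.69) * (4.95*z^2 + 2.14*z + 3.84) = -18.513*z^4 - 20.0321*z^3 - 22.9773*z^2 - 10.8078*z - 2.6496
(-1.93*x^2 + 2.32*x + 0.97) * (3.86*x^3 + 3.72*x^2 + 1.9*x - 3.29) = -7.4498*x^5 + 1.7756*x^4 + 8.7076*x^3 + 14.3661*x^2 - 5.7898*x - 3.1913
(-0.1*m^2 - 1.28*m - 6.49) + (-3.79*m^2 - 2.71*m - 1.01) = -3.89*m^2 - 3.99*m - 7.5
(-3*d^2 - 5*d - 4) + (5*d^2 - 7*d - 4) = 2*d^2 - 12*d - 8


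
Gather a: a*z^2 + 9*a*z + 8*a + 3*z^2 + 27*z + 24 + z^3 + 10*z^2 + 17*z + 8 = a*(z^2 + 9*z + 8) + z^3 + 13*z^2 + 44*z + 32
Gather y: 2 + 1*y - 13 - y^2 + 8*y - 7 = -y^2 + 9*y - 18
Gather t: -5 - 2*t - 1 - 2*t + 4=-4*t - 2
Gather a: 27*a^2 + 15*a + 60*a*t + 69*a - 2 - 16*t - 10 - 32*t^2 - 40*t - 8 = 27*a^2 + a*(60*t + 84) - 32*t^2 - 56*t - 20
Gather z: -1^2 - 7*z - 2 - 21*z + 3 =-28*z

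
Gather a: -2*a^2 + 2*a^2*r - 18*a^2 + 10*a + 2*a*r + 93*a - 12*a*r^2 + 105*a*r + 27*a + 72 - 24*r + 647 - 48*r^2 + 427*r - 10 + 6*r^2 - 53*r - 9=a^2*(2*r - 20) + a*(-12*r^2 + 107*r + 130) - 42*r^2 + 350*r + 700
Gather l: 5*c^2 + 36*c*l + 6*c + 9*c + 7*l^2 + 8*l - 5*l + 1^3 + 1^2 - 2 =5*c^2 + 15*c + 7*l^2 + l*(36*c + 3)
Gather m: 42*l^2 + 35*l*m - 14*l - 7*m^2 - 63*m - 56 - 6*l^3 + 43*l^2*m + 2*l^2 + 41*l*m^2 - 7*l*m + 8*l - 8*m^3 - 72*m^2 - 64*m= -6*l^3 + 44*l^2 - 6*l - 8*m^3 + m^2*(41*l - 79) + m*(43*l^2 + 28*l - 127) - 56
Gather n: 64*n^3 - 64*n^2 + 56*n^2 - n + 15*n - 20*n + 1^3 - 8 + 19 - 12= 64*n^3 - 8*n^2 - 6*n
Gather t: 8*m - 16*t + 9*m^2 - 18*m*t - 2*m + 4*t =9*m^2 + 6*m + t*(-18*m - 12)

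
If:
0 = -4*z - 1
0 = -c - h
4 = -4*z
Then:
No Solution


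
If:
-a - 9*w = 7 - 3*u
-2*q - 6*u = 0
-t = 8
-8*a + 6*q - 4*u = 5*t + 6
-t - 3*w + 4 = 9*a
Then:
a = 211/137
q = -405/137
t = -8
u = 135/137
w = -85/137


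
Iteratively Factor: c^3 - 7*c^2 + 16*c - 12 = (c - 3)*(c^2 - 4*c + 4) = (c - 3)*(c - 2)*(c - 2)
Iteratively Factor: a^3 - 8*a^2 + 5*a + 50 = (a + 2)*(a^2 - 10*a + 25) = (a - 5)*(a + 2)*(a - 5)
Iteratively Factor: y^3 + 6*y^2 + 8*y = (y + 4)*(y^2 + 2*y) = y*(y + 4)*(y + 2)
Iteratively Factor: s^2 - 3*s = (s - 3)*(s)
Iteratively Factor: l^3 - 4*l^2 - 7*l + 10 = (l - 5)*(l^2 + l - 2) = (l - 5)*(l + 2)*(l - 1)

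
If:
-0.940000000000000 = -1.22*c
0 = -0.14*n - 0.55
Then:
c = 0.77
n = -3.93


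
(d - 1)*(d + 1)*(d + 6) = d^3 + 6*d^2 - d - 6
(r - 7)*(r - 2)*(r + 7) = r^3 - 2*r^2 - 49*r + 98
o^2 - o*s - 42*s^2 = (o - 7*s)*(o + 6*s)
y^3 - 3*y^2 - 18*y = y*(y - 6)*(y + 3)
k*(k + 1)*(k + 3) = k^3 + 4*k^2 + 3*k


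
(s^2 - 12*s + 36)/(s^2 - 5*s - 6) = (s - 6)/(s + 1)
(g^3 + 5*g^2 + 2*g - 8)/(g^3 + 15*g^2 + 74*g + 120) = (g^2 + g - 2)/(g^2 + 11*g + 30)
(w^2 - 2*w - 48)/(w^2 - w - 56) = (w + 6)/(w + 7)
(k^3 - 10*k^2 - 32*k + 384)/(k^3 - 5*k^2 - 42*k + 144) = (k - 8)/(k - 3)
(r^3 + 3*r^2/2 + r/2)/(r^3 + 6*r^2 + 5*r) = (r + 1/2)/(r + 5)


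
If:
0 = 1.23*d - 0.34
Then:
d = 0.28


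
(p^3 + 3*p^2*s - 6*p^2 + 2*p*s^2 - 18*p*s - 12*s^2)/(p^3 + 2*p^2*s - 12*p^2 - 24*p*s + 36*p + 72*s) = (p + s)/(p - 6)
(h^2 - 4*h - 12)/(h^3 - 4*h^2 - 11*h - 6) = (h + 2)/(h^2 + 2*h + 1)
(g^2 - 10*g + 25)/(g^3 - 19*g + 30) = (g^2 - 10*g + 25)/(g^3 - 19*g + 30)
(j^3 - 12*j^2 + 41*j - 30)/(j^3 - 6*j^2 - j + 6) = (j - 5)/(j + 1)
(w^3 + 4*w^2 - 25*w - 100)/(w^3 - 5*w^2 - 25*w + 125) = (w + 4)/(w - 5)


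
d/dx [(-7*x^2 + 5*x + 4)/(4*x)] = -7/4 - 1/x^2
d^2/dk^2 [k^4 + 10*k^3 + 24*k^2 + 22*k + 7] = 12*k^2 + 60*k + 48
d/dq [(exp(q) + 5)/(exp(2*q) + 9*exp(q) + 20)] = -exp(q)/(exp(2*q) + 8*exp(q) + 16)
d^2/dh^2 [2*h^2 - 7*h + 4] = 4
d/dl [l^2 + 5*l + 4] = 2*l + 5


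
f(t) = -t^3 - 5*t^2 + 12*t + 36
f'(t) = -3*t^2 - 10*t + 12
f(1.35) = 40.63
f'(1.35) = -6.97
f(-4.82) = -26.02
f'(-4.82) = -9.50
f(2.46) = 20.38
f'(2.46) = -30.75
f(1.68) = 37.31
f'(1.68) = -13.27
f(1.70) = 37.04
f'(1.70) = -13.67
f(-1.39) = 12.35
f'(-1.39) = 20.10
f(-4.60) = -27.66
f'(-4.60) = -5.48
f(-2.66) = -12.48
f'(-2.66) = 17.37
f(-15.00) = 2106.00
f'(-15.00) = -513.00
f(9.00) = -990.00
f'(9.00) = -321.00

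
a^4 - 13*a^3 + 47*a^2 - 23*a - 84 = (a - 7)*(a - 4)*(a - 3)*(a + 1)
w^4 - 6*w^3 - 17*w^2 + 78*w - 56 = (w - 7)*(w - 2)*(w - 1)*(w + 4)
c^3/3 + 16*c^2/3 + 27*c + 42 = (c/3 + 1)*(c + 6)*(c + 7)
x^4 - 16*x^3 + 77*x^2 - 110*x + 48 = (x - 8)*(x - 6)*(x - 1)^2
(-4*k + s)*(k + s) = -4*k^2 - 3*k*s + s^2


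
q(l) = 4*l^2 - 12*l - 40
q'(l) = 8*l - 12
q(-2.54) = 16.29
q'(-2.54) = -32.32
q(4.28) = -18.09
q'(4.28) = 22.24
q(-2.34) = 9.98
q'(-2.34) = -30.72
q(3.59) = -31.53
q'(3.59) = 16.72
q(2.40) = -45.76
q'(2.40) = 7.20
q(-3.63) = 56.27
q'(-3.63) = -41.04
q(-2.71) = 21.90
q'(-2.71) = -33.68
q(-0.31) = -35.90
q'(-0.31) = -14.48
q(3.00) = -40.00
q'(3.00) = 12.00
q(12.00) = 392.00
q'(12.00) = 84.00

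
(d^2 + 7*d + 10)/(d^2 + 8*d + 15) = (d + 2)/(d + 3)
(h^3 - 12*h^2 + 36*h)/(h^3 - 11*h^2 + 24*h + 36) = h/(h + 1)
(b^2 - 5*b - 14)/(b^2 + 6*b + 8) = (b - 7)/(b + 4)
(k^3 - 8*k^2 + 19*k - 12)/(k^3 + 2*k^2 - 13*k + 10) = (k^2 - 7*k + 12)/(k^2 + 3*k - 10)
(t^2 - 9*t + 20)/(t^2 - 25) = (t - 4)/(t + 5)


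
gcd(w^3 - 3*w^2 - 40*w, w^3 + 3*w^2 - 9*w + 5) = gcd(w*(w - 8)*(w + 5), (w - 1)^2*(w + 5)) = w + 5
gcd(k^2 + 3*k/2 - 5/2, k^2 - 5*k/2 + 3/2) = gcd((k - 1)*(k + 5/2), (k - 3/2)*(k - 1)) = k - 1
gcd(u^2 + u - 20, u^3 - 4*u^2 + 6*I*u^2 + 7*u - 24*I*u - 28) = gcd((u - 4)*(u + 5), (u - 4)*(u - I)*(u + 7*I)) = u - 4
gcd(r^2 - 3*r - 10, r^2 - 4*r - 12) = r + 2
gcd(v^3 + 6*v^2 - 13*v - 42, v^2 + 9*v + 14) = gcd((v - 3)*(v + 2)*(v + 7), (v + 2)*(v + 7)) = v^2 + 9*v + 14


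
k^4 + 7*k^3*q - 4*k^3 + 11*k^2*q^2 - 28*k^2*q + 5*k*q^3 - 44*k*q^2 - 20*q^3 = (k - 4)*(k + q)^2*(k + 5*q)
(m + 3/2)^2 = m^2 + 3*m + 9/4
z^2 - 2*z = z*(z - 2)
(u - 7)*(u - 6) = u^2 - 13*u + 42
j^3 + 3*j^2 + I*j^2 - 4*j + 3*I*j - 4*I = (j - 1)*(j + 4)*(j + I)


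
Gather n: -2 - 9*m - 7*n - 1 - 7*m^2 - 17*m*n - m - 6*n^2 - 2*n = -7*m^2 - 10*m - 6*n^2 + n*(-17*m - 9) - 3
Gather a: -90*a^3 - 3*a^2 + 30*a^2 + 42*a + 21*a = -90*a^3 + 27*a^2 + 63*a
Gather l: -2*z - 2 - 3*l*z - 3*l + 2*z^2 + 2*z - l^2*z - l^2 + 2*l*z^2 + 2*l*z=l^2*(-z - 1) + l*(2*z^2 - z - 3) + 2*z^2 - 2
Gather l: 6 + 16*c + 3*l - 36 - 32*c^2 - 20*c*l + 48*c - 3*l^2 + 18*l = -32*c^2 + 64*c - 3*l^2 + l*(21 - 20*c) - 30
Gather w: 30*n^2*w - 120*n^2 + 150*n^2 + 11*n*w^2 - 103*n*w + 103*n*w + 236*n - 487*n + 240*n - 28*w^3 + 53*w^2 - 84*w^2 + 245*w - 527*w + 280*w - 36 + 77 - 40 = 30*n^2 - 11*n - 28*w^3 + w^2*(11*n - 31) + w*(30*n^2 - 2) + 1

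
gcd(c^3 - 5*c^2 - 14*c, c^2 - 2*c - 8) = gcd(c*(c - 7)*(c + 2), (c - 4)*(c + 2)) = c + 2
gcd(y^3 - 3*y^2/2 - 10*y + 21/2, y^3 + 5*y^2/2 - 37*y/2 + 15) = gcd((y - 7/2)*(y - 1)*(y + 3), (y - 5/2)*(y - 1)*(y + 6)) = y - 1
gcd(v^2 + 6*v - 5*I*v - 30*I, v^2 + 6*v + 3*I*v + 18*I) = v + 6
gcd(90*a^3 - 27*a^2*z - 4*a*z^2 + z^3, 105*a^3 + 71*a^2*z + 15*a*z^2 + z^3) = 5*a + z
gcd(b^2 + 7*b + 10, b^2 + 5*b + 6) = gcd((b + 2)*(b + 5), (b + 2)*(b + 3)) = b + 2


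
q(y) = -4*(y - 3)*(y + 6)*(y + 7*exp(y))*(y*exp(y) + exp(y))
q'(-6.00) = 2.67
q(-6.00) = 0.00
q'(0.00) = 1500.00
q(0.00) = 504.00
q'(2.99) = -396171.47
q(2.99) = 4056.97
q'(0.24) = 2667.16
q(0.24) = 992.41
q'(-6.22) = 2.10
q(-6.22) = -0.52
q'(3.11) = -675804.44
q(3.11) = -59121.33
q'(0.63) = 6277.16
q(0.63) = 2649.43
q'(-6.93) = 0.73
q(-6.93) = -1.48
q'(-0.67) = 212.34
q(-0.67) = 38.47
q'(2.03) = 55877.96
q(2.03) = 39770.17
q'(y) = -4*(y - 3)*(y + 6)*(y + 7*exp(y))*(y*exp(y) + 2*exp(y)) - 4*(y - 3)*(y + 6)*(y*exp(y) + exp(y))*(7*exp(y) + 1) - 4*(y - 3)*(y + 7*exp(y))*(y*exp(y) + exp(y)) - 4*(y + 6)*(y + 7*exp(y))*(y*exp(y) + exp(y))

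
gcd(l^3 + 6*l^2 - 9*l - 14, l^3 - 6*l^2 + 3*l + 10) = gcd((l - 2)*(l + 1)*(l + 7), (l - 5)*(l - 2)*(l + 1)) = l^2 - l - 2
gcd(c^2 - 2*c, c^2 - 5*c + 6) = c - 2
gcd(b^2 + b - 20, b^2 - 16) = b - 4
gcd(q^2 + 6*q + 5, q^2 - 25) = q + 5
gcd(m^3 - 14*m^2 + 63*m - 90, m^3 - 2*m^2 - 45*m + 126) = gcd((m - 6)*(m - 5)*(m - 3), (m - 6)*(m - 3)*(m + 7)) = m^2 - 9*m + 18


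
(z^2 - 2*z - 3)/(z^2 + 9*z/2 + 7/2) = 2*(z - 3)/(2*z + 7)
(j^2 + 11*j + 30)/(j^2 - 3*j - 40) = (j + 6)/(j - 8)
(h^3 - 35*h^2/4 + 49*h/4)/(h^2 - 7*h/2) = (4*h^2 - 35*h + 49)/(2*(2*h - 7))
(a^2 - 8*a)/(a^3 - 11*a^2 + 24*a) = 1/(a - 3)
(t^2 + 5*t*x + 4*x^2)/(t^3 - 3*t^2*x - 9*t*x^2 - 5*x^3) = (-t - 4*x)/(-t^2 + 4*t*x + 5*x^2)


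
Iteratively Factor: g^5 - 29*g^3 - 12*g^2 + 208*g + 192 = (g + 1)*(g^4 - g^3 - 28*g^2 + 16*g + 192) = (g - 4)*(g + 1)*(g^3 + 3*g^2 - 16*g - 48) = (g - 4)^2*(g + 1)*(g^2 + 7*g + 12) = (g - 4)^2*(g + 1)*(g + 4)*(g + 3)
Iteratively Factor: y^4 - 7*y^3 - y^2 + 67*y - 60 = (y - 1)*(y^3 - 6*y^2 - 7*y + 60) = (y - 4)*(y - 1)*(y^2 - 2*y - 15) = (y - 5)*(y - 4)*(y - 1)*(y + 3)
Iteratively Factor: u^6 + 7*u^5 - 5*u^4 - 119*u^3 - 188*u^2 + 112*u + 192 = (u + 1)*(u^5 + 6*u^4 - 11*u^3 - 108*u^2 - 80*u + 192) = (u - 1)*(u + 1)*(u^4 + 7*u^3 - 4*u^2 - 112*u - 192) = (u - 4)*(u - 1)*(u + 1)*(u^3 + 11*u^2 + 40*u + 48) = (u - 4)*(u - 1)*(u + 1)*(u + 4)*(u^2 + 7*u + 12) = (u - 4)*(u - 1)*(u + 1)*(u + 4)^2*(u + 3)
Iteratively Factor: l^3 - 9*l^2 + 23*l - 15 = (l - 3)*(l^2 - 6*l + 5) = (l - 3)*(l - 1)*(l - 5)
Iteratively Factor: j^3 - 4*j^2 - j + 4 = (j + 1)*(j^2 - 5*j + 4) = (j - 4)*(j + 1)*(j - 1)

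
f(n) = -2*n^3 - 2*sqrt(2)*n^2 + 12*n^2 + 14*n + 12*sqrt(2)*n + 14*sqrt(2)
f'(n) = -6*n^2 - 4*sqrt(2)*n + 24*n + 14 + 12*sqrt(2)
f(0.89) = 53.22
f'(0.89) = 42.54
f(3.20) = 147.29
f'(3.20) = 28.23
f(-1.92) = 8.30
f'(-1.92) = -26.37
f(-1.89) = 7.53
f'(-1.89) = -25.13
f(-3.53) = 112.73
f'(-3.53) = -108.55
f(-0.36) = 9.93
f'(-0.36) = 23.59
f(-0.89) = 0.91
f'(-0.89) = 9.89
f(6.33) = 76.07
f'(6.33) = -93.33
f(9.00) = -416.57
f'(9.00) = -289.94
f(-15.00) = 8368.84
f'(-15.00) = -1594.18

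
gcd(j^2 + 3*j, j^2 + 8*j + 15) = j + 3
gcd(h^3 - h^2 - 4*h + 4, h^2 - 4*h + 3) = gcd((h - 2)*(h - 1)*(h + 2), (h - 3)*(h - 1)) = h - 1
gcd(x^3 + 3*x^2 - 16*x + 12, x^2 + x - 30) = x + 6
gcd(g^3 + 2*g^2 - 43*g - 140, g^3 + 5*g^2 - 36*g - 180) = g + 5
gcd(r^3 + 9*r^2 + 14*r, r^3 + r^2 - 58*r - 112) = r^2 + 9*r + 14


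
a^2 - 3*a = a*(a - 3)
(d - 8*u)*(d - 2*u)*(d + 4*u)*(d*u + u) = d^4*u - 6*d^3*u^2 + d^3*u - 24*d^2*u^3 - 6*d^2*u^2 + 64*d*u^4 - 24*d*u^3 + 64*u^4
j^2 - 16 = (j - 4)*(j + 4)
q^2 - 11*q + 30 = (q - 6)*(q - 5)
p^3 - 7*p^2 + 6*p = p*(p - 6)*(p - 1)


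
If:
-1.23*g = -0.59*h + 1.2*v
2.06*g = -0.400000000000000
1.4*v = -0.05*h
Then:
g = -0.19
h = -0.38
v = 0.01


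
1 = 1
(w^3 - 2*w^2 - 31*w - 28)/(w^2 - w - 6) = (-w^3 + 2*w^2 + 31*w + 28)/(-w^2 + w + 6)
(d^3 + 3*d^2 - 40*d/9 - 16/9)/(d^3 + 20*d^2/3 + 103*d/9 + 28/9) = (3*d - 4)/(3*d + 7)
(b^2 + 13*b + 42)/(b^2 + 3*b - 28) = (b + 6)/(b - 4)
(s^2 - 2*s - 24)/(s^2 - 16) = (s - 6)/(s - 4)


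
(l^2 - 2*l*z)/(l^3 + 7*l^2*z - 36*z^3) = l/(l^2 + 9*l*z + 18*z^2)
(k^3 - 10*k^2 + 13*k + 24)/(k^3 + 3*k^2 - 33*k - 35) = (k^2 - 11*k + 24)/(k^2 + 2*k - 35)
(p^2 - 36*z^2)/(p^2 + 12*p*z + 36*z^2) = (p - 6*z)/(p + 6*z)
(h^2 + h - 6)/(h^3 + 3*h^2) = (h - 2)/h^2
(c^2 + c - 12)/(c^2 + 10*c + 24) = (c - 3)/(c + 6)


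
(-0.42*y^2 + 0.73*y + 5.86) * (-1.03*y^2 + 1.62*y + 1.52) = 0.4326*y^4 - 1.4323*y^3 - 5.4916*y^2 + 10.6028*y + 8.9072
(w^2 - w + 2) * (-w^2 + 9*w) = -w^4 + 10*w^3 - 11*w^2 + 18*w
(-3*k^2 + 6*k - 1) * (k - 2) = -3*k^3 + 12*k^2 - 13*k + 2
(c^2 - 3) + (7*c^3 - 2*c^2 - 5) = 7*c^3 - c^2 - 8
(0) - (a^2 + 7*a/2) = -a^2 - 7*a/2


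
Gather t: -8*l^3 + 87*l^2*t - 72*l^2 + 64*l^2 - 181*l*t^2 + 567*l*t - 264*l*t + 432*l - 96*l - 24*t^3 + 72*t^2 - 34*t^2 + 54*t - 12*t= -8*l^3 - 8*l^2 + 336*l - 24*t^3 + t^2*(38 - 181*l) + t*(87*l^2 + 303*l + 42)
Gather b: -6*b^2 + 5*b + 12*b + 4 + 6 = -6*b^2 + 17*b + 10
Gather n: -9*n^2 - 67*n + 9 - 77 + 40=-9*n^2 - 67*n - 28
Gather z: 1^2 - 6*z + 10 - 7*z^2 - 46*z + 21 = -7*z^2 - 52*z + 32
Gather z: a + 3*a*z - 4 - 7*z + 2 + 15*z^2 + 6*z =a + 15*z^2 + z*(3*a - 1) - 2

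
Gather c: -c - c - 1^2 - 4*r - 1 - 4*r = -2*c - 8*r - 2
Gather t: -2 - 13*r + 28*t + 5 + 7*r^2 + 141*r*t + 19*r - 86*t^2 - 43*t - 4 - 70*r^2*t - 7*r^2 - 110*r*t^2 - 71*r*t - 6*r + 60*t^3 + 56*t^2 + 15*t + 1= 60*t^3 + t^2*(-110*r - 30) + t*(-70*r^2 + 70*r)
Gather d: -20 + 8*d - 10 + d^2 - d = d^2 + 7*d - 30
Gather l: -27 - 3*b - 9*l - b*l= -3*b + l*(-b - 9) - 27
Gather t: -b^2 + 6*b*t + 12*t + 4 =-b^2 + t*(6*b + 12) + 4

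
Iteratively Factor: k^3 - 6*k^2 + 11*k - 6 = (k - 3)*(k^2 - 3*k + 2) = (k - 3)*(k - 2)*(k - 1)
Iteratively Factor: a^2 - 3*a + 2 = (a - 1)*(a - 2)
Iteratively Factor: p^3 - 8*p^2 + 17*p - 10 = (p - 5)*(p^2 - 3*p + 2) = (p - 5)*(p - 1)*(p - 2)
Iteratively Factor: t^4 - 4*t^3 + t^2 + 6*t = (t)*(t^3 - 4*t^2 + t + 6) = t*(t + 1)*(t^2 - 5*t + 6) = t*(t - 2)*(t + 1)*(t - 3)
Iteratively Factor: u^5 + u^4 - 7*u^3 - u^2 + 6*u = (u)*(u^4 + u^3 - 7*u^2 - u + 6) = u*(u + 3)*(u^3 - 2*u^2 - u + 2) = u*(u - 2)*(u + 3)*(u^2 - 1) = u*(u - 2)*(u - 1)*(u + 3)*(u + 1)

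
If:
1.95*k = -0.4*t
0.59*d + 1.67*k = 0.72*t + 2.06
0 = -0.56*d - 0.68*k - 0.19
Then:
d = -0.95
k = 0.51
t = -2.47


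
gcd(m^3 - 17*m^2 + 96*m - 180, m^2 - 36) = m - 6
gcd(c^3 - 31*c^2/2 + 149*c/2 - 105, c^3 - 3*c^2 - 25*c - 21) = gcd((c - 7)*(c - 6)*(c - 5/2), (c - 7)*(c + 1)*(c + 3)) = c - 7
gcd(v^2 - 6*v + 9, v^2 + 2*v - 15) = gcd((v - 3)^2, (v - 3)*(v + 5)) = v - 3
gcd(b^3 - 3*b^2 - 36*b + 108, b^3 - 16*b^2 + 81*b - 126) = b^2 - 9*b + 18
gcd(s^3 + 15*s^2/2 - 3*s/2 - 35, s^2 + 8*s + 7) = s + 7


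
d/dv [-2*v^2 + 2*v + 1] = 2 - 4*v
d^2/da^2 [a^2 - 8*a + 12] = 2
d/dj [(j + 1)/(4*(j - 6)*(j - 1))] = (-j^2 - 2*j + 13)/(4*(j^4 - 14*j^3 + 61*j^2 - 84*j + 36))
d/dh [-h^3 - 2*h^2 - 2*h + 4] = -3*h^2 - 4*h - 2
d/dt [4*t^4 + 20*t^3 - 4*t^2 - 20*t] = 16*t^3 + 60*t^2 - 8*t - 20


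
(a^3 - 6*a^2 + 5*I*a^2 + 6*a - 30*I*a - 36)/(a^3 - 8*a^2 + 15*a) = (a^3 + a^2*(-6 + 5*I) + 6*a*(1 - 5*I) - 36)/(a*(a^2 - 8*a + 15))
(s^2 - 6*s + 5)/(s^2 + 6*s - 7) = (s - 5)/(s + 7)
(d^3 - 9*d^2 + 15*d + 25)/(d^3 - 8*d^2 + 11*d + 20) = (d - 5)/(d - 4)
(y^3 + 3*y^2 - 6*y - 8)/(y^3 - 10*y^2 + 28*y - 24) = (y^2 + 5*y + 4)/(y^2 - 8*y + 12)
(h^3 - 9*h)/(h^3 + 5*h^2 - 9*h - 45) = h/(h + 5)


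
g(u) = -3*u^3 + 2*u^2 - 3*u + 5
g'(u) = -9*u^2 + 4*u - 3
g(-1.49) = 23.83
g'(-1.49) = -28.94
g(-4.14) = 264.57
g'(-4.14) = -173.82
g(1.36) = -2.93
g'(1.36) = -14.21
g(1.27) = -1.73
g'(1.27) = -12.44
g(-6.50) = 932.88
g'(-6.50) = -409.25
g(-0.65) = 8.62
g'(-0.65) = -9.40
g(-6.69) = 1012.84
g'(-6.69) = -432.56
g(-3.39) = 155.03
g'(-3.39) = -119.99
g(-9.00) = 2381.00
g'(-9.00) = -768.00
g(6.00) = -589.00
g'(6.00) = -303.00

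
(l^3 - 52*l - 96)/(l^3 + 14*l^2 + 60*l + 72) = (l - 8)/(l + 6)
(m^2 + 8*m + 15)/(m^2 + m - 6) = (m + 5)/(m - 2)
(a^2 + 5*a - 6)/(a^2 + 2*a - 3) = (a + 6)/(a + 3)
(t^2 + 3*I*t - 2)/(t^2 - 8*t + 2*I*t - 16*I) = (t + I)/(t - 8)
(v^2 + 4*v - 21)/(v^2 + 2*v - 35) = (v - 3)/(v - 5)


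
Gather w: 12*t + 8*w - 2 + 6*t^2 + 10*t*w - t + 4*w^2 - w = 6*t^2 + 11*t + 4*w^2 + w*(10*t + 7) - 2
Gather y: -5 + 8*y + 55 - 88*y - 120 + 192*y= 112*y - 70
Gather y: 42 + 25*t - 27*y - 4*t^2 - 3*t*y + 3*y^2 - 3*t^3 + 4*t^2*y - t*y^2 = -3*t^3 - 4*t^2 + 25*t + y^2*(3 - t) + y*(4*t^2 - 3*t - 27) + 42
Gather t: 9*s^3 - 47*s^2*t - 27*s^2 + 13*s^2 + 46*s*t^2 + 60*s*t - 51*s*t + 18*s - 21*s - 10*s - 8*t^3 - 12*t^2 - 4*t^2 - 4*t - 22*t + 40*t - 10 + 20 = 9*s^3 - 14*s^2 - 13*s - 8*t^3 + t^2*(46*s - 16) + t*(-47*s^2 + 9*s + 14) + 10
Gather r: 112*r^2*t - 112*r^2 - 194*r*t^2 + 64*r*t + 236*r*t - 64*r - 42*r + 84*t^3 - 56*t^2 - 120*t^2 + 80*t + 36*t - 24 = r^2*(112*t - 112) + r*(-194*t^2 + 300*t - 106) + 84*t^3 - 176*t^2 + 116*t - 24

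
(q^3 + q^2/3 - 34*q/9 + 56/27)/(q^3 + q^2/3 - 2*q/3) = (q^2 + q - 28/9)/(q*(q + 1))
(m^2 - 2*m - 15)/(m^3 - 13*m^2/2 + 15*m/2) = 2*(m + 3)/(m*(2*m - 3))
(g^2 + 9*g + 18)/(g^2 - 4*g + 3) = (g^2 + 9*g + 18)/(g^2 - 4*g + 3)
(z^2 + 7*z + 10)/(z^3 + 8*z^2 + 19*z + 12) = (z^2 + 7*z + 10)/(z^3 + 8*z^2 + 19*z + 12)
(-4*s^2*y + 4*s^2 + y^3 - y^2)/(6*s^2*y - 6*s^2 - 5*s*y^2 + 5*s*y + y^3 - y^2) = (2*s + y)/(-3*s + y)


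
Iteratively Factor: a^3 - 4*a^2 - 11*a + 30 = (a - 2)*(a^2 - 2*a - 15) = (a - 5)*(a - 2)*(a + 3)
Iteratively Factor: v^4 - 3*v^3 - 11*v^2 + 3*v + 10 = (v + 2)*(v^3 - 5*v^2 - v + 5) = (v - 5)*(v + 2)*(v^2 - 1) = (v - 5)*(v - 1)*(v + 2)*(v + 1)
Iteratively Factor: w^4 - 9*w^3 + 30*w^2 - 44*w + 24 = (w - 2)*(w^3 - 7*w^2 + 16*w - 12) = (w - 2)^2*(w^2 - 5*w + 6) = (w - 3)*(w - 2)^2*(w - 2)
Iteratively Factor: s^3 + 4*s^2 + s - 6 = (s - 1)*(s^2 + 5*s + 6) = (s - 1)*(s + 2)*(s + 3)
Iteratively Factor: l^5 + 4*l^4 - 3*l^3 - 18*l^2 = (l - 2)*(l^4 + 6*l^3 + 9*l^2) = l*(l - 2)*(l^3 + 6*l^2 + 9*l) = l*(l - 2)*(l + 3)*(l^2 + 3*l) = l^2*(l - 2)*(l + 3)*(l + 3)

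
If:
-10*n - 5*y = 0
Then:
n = -y/2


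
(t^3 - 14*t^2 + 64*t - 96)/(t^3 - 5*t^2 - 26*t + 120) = (t - 4)/(t + 5)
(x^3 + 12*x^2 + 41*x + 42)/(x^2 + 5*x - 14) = (x^2 + 5*x + 6)/(x - 2)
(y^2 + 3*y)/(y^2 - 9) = y/(y - 3)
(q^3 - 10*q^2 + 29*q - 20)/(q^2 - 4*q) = q - 6 + 5/q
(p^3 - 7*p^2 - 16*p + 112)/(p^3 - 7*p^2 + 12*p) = (p^2 - 3*p - 28)/(p*(p - 3))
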